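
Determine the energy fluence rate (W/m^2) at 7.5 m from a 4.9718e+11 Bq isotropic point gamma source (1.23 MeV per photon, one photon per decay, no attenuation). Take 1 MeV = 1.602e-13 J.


psi = A * E * 1.602e-13 / (4*pi*r^2)
psi = 4.9718e+11 * 1.23 * 1.602e-13 / (4*pi*7.5^2)
psi = 1.3860e-04 W/m^2

1.3860e-04


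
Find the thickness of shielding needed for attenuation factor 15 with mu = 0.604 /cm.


x = ln(factor) / mu
x = ln(15) / 0.604
x = 4.4835 cm

4.4835


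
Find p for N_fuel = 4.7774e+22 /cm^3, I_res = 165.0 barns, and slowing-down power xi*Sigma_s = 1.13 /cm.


p = exp(-N * I * 1e-24 / (xi*Sigma_s))
p = exp(-4.7774e+22 * 165.0 * 1e-24 / 1.13)
p = 9.3417e-04

9.3417e-04


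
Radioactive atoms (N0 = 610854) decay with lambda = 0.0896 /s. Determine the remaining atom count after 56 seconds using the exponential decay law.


N = N0 * exp(-lambda * t)
N = 610854 * exp(-0.0896 * 56)
N = 4044.1

4044.1


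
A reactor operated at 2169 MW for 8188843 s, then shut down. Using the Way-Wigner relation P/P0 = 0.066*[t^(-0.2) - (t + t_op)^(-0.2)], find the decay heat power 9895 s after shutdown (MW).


P/P0 = 0.066 * [t^(-0.2) - (t + t_op)^(-0.2)]
P/P0 = 0.066 * [9895^(-0.2) - (9895 + 8188843)^(-0.2)]
P/P0 = 0.066 * [0.1588243 - 0.04142386] = 0.007748429
P = 2169 * 0.007748429 = 16.806 MW

16.806


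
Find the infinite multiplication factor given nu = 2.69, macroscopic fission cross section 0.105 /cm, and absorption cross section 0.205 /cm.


k_inf = nu * Sigma_f / Sigma_a
k_inf = 2.69 * 0.105 / 0.205
k_inf = 1.3778

1.3778


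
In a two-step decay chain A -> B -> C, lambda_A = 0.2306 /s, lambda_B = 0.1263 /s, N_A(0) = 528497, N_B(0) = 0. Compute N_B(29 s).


N_B(t) = lambda_A * N_A0 / (lambda_B - lambda_A) * [exp(-lambda_A*t) - exp(-lambda_B*t)]
exp(-0.2306*29) = 0.001246520; exp(-0.1263*29) = 0.02566313
N_B = 0.2306 * 528497 / (0.1263 - 0.2306) * (0.001246520 - 0.02566313)
N_B = 28530

28530


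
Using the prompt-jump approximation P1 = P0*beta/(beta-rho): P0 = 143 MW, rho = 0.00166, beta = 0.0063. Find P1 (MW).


P1/P0 = beta / (beta - rho)
P1/P0 = 0.0063 / (0.0063 - 0.00166) = 1.357759
P1 = 143 * 1.357759 = 194.16 MW

194.16


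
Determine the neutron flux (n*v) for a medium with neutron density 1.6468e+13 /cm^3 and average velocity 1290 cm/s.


phi = n * v
phi = 1.6468e+13 * 1290
phi = 2.1244e+16 /cm^2/s

2.1244e+16


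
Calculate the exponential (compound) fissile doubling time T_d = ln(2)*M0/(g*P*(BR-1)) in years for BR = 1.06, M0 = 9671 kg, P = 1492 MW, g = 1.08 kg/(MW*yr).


Breeding gain G = BR - 1 = 1.06 - 1 = 0.06
Fissile production rate = g * P * G = 1.08 * 1492 * 0.06 = 96.6816 kg/yr
T_d = ln(2) * M0 / (g * P * G)
T_d = ln(2) * 9671 / 96.6816 = 69.335 yr

69.335


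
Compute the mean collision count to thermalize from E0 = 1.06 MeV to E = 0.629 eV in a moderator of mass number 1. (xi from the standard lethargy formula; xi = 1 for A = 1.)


xi = 1 + (A-1)^2/(2A)*ln((A-1)/(A+1)) = 1 (for A = 1)
n = ln(E0/E) / xi
n = ln(1.06e6 / 0.629) / 1
n = ln(1.685215e+06) / 1 = 14.337

14.337


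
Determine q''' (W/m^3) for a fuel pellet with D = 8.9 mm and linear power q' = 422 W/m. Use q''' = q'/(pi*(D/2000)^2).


r = D / 2 / 1000 = 8.9 / 2 / 1000 = 0.00445 m
q''' = q' / (pi * r^2)
q''' = 422 / (pi * 0.00445^2)
q''' = 6.7833e+06 W/m^3

6.7833e+06


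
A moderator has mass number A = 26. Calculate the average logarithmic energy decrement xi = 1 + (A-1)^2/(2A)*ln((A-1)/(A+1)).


xi = 1 + (A-1)^2/(2A) * ln((A-1)/(A+1))
xi = 1 + (26-1)^2/(2*26) * ln((26-1)/(26 +1))
xi = 0.074987

0.074987


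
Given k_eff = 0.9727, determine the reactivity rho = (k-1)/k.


rho = (k_eff - 1) / k_eff
rho = (0.9727 - 1) / 0.9727
rho = -0.028066

-0.028066


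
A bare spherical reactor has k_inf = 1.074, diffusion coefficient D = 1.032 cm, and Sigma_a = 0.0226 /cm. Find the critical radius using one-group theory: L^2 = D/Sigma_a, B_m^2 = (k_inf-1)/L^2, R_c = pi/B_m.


L^2 = D / Sigma_a = 1.032 / 0.0226 = 45.66372 cm^2
B_m^2 = (k_inf - 1) / L^2 = (1.074 - 1) / 45.66372 = 0.001620543 /cm^2
For a bare sphere: B_g = pi/R, so R_c = pi / sqrt(B_m^2)
R_c = pi / sqrt(0.001620543) = 78.040 cm

78.040


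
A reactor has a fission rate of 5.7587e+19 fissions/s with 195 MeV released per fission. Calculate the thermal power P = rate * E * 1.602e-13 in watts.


P = fission_rate * E_MeV * 1.602e-13
P = 5.7587e+19 * 195 * 1.602e-13
P = 1.7990e+09 W

1.7990e+09


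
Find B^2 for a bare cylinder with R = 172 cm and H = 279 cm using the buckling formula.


B^2 = (2.405/R)^2 + (pi/H)^2
B^2 = (2.405/172)^2 + (pi/279)^2
B^2 = 3.2230e-04 /cm^2

3.2230e-04


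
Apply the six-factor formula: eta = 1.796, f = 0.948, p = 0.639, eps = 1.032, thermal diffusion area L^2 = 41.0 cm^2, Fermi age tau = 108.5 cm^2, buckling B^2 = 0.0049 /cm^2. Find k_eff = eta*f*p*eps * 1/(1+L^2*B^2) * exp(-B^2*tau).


k_inf = eta*f*p*eps = 1.796*0.948*0.639*1.032 = 1.122781
P_TNL = 1/(1 + L^2*B^2) = 1/(1 + 41.0*0.0049) = 0.8327088
P_FNL = exp(-B^2*tau) = exp(-0.0049*108.5) = 0.5876346
k_eff = k_inf * P_TNL * P_FNL = 1.122781 * 0.8327088 * 0.5876346
k_eff = 0.54941

0.54941


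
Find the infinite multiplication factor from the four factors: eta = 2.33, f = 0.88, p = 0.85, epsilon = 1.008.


k_inf = eta * f * p * epsilon
k_inf = 2.33 * 0.88 * 0.85 * 1.008
k_inf = 1.7568

1.7568


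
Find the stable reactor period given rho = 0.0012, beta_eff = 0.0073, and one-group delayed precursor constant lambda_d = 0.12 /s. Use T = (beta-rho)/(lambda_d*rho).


T = (beta - rho) / (lambda_d * rho)
T = (0.0073 - 0.0012) / (0.12 * 0.0012)
T = 42.361 s

42.361


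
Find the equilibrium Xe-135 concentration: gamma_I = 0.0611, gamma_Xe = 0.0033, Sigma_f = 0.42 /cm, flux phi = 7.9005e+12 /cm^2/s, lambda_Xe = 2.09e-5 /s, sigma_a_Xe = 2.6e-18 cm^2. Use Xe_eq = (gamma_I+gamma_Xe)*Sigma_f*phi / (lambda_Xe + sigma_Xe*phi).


Xe_eq = (gamma_I + gamma_Xe) * Sigma_f * phi / (lambda_Xe + sigma_Xe * phi)
Numerator = (0.0611 + 0.0033) * 0.42 * 7.9005e+12 = 2.136927e+11
Denominator = 2.09e-5 + 2.6e-18 * 7.9005e+12 = 4.144130e-05
Xe_eq = 2.136927e+11 / 4.144130e-05 = 5.1565e+15 /cm^3

5.1565e+15


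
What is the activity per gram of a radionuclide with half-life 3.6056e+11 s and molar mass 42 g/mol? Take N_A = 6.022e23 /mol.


lambda = ln(2) / t_half = ln(2) / 3.6056e+11 = 1.922418e-12 /s
SA = lambda * N_A / M
SA = 1.922418e-12 * 6.022e23 / 42
SA = 2.7564e+10 Bq/g

2.7564e+10


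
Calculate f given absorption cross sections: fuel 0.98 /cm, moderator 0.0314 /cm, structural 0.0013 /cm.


f = Sigma_a_fuel / (Sigma_a_fuel + Sigma_a_mod + Sigma_a_other)
f = 0.98 / (0.98 + 0.0314 + 0.0013)
f = 0.96771

0.96771


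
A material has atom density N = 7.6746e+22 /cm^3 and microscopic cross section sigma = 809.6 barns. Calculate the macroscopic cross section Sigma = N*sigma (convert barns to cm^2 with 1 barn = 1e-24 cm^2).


Sigma = N * sigma_barns * 1e-24
Sigma = 7.6746e+22 * 809.6 * 1e-24
Sigma = 62.134 /cm

62.134


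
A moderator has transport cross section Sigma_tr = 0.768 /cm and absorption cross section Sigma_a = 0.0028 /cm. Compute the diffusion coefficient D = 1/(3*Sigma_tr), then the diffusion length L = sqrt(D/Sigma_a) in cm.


D = 1 / (3 * Sigma_tr) = 1 / (3 * 0.768) = 0.4340278 cm
L = sqrt(D / Sigma_a)
L = sqrt(0.4340278 / 0.0028)
L = 12.450 cm

12.450


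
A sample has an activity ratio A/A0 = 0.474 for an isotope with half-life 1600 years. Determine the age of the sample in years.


lambda = ln(2) / t_half = ln(2) / 1600 = 4.332170e-04 /yr
t = -ln(A/A0) / lambda
t = -ln(0.474) / 4.332170e-04
t = 1723.3 yr

1723.3


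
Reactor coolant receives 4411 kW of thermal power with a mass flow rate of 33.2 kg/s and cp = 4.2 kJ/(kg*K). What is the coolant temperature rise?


dT = Q / (m_dot * cp)
dT = 4411 / (33.2 * 4.2)
dT = 31.634 C

31.634


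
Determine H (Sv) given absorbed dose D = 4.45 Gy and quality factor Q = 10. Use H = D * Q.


H = D * Q
H = 4.45 * 10
H = 44.500 Sv

44.500


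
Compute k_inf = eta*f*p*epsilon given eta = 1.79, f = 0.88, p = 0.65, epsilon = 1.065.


k_inf = eta * f * p * epsilon
k_inf = 1.79 * 0.88 * 0.65 * 1.065
k_inf = 1.0904

1.0904


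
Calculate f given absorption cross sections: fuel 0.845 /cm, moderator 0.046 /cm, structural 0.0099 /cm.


f = Sigma_a_fuel / (Sigma_a_fuel + Sigma_a_mod + Sigma_a_other)
f = 0.845 / (0.845 + 0.046 + 0.0099)
f = 0.93795

0.93795


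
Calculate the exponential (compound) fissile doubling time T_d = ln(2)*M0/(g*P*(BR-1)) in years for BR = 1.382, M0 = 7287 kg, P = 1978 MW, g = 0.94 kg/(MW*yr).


Breeding gain G = BR - 1 = 1.382 - 1 = 0.382
Fissile production rate = g * P * G = 0.94 * 1978 * 0.382 = 710.26024 kg/yr
T_d = ln(2) * M0 / (g * P * G)
T_d = ln(2) * 7287 / 710.26024 = 7.1114 yr

7.1114


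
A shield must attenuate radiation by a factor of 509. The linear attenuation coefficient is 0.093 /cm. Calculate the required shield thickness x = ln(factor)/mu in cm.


x = ln(factor) / mu
x = ln(509) / 0.093
x = 67.016 cm

67.016


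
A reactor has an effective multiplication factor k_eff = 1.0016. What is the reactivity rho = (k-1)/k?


rho = (k_eff - 1) / k_eff
rho = (1.0016 - 1) / 1.0016
rho = 0.0015974

0.0015974


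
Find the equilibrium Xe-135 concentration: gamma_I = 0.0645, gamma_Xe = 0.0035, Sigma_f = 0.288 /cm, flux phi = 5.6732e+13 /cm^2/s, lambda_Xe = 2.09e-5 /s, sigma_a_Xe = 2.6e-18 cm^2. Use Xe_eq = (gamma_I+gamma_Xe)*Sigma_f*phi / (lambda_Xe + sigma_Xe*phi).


Xe_eq = (gamma_I + gamma_Xe) * Sigma_f * phi / (lambda_Xe + sigma_Xe * phi)
Numerator = (0.0645 + 0.0035) * 0.288 * 5.6732e+13 = 1.111039e+12
Denominator = 2.09e-5 + 2.6e-18 * 5.6732e+13 = 1.684032e-04
Xe_eq = 1.111039e+12 / 1.684032e-04 = 6.5975e+15 /cm^3

6.5975e+15


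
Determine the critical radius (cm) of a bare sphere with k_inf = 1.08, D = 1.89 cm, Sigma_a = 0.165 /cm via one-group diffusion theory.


L^2 = D / Sigma_a = 1.89 / 0.165 = 11.45455 cm^2
B_m^2 = (k_inf - 1) / L^2 = (1.08 - 1) / 11.45455 = 0.006984124 /cm^2
For a bare sphere: B_g = pi/R, so R_c = pi / sqrt(B_m^2)
R_c = pi / sqrt(0.006984124) = 37.592 cm

37.592


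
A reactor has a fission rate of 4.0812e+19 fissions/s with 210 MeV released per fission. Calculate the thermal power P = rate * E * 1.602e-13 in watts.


P = fission_rate * E_MeV * 1.602e-13
P = 4.0812e+19 * 210 * 1.602e-13
P = 1.3730e+09 W

1.3730e+09


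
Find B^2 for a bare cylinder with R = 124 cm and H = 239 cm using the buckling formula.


B^2 = (2.405/R)^2 + (pi/H)^2
B^2 = (2.405/124)^2 + (pi/239)^2
B^2 = 5.4896e-04 /cm^2

5.4896e-04


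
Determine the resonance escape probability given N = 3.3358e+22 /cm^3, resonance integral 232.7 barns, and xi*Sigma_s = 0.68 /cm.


p = exp(-N * I * 1e-24 / (xi*Sigma_s))
p = exp(-3.3358e+22 * 232.7 * 1e-24 / 0.68)
p = 1.1025e-05

1.1025e-05


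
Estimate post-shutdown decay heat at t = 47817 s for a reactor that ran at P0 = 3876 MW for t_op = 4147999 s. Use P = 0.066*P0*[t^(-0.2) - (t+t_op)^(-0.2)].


P/P0 = 0.066 * [t^(-0.2) - (t + t_op)^(-0.2)]
P/P0 = 0.066 * [47817^(-0.2) - (47817 + 4147999)^(-0.2)]
P/P0 = 0.066 * [0.1159000 - 0.04736273] = 0.004523460
P = 3876 * 0.004523460 = 17.533 MW

17.533


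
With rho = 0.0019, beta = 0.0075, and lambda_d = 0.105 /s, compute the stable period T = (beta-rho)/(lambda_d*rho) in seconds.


T = (beta - rho) / (lambda_d * rho)
T = (0.0075 - 0.0019) / (0.105 * 0.0019)
T = 28.070 s

28.070


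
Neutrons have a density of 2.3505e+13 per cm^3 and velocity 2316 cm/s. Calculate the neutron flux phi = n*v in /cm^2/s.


phi = n * v
phi = 2.3505e+13 * 2316
phi = 5.4438e+16 /cm^2/s

5.4438e+16


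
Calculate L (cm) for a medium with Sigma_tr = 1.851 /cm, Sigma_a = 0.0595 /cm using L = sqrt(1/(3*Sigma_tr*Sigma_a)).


D = 1 / (3 * Sigma_tr) = 1 / (3 * 1.851) = 0.1800828 cm
L = sqrt(D / Sigma_a)
L = sqrt(0.1800828 / 0.0595)
L = 1.7397 cm

1.7397


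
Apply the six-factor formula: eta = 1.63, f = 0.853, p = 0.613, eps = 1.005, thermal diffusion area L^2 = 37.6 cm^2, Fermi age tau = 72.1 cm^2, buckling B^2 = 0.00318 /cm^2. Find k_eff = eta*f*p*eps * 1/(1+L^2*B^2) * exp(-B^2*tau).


k_inf = eta*f*p*eps = 1.63*0.853*0.613*1.005 = 0.8565706
P_TNL = 1/(1 + L^2*B^2) = 1/(1 + 37.6*0.00318) = 0.8932017
P_FNL = exp(-B^2*tau) = exp(-0.00318*72.1) = 0.7951075
k_eff = k_inf * P_TNL * P_FNL = 0.8565706 * 0.8932017 * 0.7951075
k_eff = 0.60833

0.60833


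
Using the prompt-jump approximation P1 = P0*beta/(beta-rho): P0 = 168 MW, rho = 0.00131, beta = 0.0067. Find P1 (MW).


P1/P0 = beta / (beta - rho)
P1/P0 = 0.0067 / (0.0067 - 0.00131) = 1.243043
P1 = 168 * 1.243043 = 208.83 MW

208.83


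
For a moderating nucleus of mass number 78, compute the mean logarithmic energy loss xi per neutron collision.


xi = 1 + (A-1)^2/(2A) * ln((A-1)/(A+1))
xi = 1 + (78-1)^2/(2*78) * ln((78-1)/(78 +1))
xi = 0.025423

0.025423


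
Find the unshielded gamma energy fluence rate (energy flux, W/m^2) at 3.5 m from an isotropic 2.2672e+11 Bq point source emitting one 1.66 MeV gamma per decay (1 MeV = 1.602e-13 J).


psi = A * E * 1.602e-13 / (4*pi*r^2)
psi = 2.2672e+11 * 1.66 * 1.602e-13 / (4*pi*3.5^2)
psi = 3.9166e-04 W/m^2

3.9166e-04


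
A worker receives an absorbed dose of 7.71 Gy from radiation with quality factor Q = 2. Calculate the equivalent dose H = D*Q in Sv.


H = D * Q
H = 7.71 * 2
H = 15.420 Sv

15.420


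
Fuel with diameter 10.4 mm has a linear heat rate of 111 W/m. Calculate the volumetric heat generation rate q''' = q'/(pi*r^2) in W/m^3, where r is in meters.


r = D / 2 / 1000 = 10.4 / 2 / 1000 = 0.0052 m
q''' = q' / (pi * r^2)
q''' = 111 / (pi * 0.0052^2)
q''' = 1.3067e+06 W/m^3

1.3067e+06


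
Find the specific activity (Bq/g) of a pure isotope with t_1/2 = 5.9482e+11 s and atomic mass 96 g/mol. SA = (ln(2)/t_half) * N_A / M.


lambda = ln(2) / t_half = ln(2) / 5.9482e+11 = 1.165306e-12 /s
SA = lambda * N_A / M
SA = 1.165306e-12 * 6.022e23 / 96
SA = 7.3099e+09 Bq/g

7.3099e+09


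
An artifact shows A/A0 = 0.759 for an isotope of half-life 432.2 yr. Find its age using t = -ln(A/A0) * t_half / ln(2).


lambda = ln(2) / t_half = ln(2) / 432.2 = 0.001603765 /yr
t = -ln(A/A0) / lambda
t = -ln(0.759) / 0.001603765
t = 171.94 yr

171.94


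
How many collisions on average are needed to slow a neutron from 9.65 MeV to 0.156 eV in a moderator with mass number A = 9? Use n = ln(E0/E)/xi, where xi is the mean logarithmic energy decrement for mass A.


xi = 1 + (A-1)^2/(2A)*ln((A-1)/(A+1)) = 0.2066007 (for A = 9)
n = ln(E0/E) / xi
n = ln(9.65e6 / 0.156) / 0.2066007
n = ln(6.185897e+07) / 0.2066007 = 86.836

86.836


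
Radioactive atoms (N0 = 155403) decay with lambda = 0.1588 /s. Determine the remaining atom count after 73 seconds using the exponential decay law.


N = N0 * exp(-lambda * t)
N = 155403 * exp(-0.1588 * 73)
N = 1.4353

1.4353


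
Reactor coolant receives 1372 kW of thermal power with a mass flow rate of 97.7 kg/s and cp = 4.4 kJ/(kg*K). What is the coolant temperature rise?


dT = Q / (m_dot * cp)
dT = 1372 / (97.7 * 4.4)
dT = 3.1916 C

3.1916


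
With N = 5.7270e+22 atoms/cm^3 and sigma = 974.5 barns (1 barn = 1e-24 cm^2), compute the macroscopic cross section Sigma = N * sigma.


Sigma = N * sigma_barns * 1e-24
Sigma = 5.7270e+22 * 974.5 * 1e-24
Sigma = 55.810 /cm

55.810


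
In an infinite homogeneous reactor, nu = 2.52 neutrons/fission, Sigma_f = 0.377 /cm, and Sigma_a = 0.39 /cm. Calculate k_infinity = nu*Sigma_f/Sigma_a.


k_inf = nu * Sigma_f / Sigma_a
k_inf = 2.52 * 0.377 / 0.39
k_inf = 2.4360

2.4360


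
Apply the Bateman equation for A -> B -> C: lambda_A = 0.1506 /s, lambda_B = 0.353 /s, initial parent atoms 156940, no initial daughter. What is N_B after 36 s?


N_B(t) = lambda_A * N_A0 / (lambda_B - lambda_A) * [exp(-lambda_A*t) - exp(-lambda_B*t)]
exp(-0.1506*36) = 0.004420069; exp(-0.353*36) = 3.026814e-06
N_B = 0.1506 * 156940 / (0.353 - 0.1506) * (0.004420069 - 3.026814e-06)
N_B = 515.80

515.80


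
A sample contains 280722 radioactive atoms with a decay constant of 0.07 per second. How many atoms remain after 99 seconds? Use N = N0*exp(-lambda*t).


N = N0 * exp(-lambda * t)
N = 280722 * exp(-0.07 * 99)
N = 274.55

274.55


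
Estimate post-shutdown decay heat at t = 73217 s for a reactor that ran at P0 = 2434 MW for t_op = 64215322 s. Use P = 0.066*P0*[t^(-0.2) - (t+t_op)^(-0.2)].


P/P0 = 0.066 * [t^(-0.2) - (t + t_op)^(-0.2)]
P/P0 = 0.066 * [73217^(-0.2) - (73217 + 64215322)^(-0.2)]
P/P0 = 0.066 * [0.1064333 - 0.02743932] = 0.005213603
P = 2434 * 0.005213603 = 12.690 MW

12.690


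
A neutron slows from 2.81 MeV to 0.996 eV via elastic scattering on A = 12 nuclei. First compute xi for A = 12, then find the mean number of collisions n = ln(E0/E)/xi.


xi = 1 + (A-1)^2/(2A)*ln((A-1)/(A+1)) = 0.1577690 (for A = 12)
n = ln(E0/E) / xi
n = ln(2.81e6 / 0.996) / 0.1577690
n = ln(2.821285e+06) / 0.1577690 = 94.142

94.142


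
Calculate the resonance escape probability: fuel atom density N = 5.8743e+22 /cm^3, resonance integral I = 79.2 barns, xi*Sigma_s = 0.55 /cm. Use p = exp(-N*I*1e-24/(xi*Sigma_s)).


p = exp(-N * I * 1e-24 / (xi*Sigma_s))
p = exp(-5.8743e+22 * 79.2 * 1e-24 / 0.55)
p = 2.1199e-04

2.1199e-04


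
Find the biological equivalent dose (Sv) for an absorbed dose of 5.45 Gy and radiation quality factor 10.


H = D * Q
H = 5.45 * 10
H = 54.500 Sv

54.500


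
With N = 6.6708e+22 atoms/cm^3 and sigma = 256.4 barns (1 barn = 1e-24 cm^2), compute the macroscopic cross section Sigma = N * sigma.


Sigma = N * sigma_barns * 1e-24
Sigma = 6.6708e+22 * 256.4 * 1e-24
Sigma = 17.104 /cm

17.104


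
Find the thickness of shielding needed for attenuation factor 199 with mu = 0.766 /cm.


x = ln(factor) / mu
x = ln(199) / 0.766
x = 6.9103 cm

6.9103


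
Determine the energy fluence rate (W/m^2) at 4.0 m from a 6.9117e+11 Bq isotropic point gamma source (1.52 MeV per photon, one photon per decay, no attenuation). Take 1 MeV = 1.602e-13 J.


psi = A * E * 1.602e-13 / (4*pi*r^2)
psi = 6.9117e+11 * 1.52 * 1.602e-13 / (4*pi*4.0^2)
psi = 8.3707e-04 W/m^2

8.3707e-04


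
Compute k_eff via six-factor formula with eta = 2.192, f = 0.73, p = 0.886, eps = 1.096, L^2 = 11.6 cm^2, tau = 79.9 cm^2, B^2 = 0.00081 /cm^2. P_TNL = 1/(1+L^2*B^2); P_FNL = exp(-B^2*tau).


k_inf = eta*f*p*eps = 2.192*0.73*0.886*1.096 = 1.553845
P_TNL = 1/(1 + L^2*B^2) = 1/(1 + 11.6*0.00081) = 0.9906915
P_FNL = exp(-B^2*tau) = exp(-0.00081*79.9) = 0.9373308
k_eff = k_inf * P_TNL * P_FNL = 1.553845 * 0.9906915 * 0.9373308
k_eff = 1.4429

1.4429


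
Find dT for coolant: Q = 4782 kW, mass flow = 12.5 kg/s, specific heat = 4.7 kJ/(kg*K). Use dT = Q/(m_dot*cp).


dT = Q / (m_dot * cp)
dT = 4782 / (12.5 * 4.7)
dT = 81.396 C

81.396


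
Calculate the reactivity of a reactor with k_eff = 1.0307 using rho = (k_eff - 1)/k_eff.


rho = (k_eff - 1) / k_eff
rho = (1.0307 - 1) / 1.0307
rho = 0.029786

0.029786


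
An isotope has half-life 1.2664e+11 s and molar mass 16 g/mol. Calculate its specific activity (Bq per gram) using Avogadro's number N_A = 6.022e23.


lambda = ln(2) / t_half = ln(2) / 1.2664e+11 = 5.473367e-12 /s
SA = lambda * N_A / M
SA = 5.473367e-12 * 6.022e23 / 16
SA = 2.0600e+11 Bq/g

2.0600e+11


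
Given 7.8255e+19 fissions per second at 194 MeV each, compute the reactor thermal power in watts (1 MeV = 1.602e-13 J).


P = fission_rate * E_MeV * 1.602e-13
P = 7.8255e+19 * 194 * 1.602e-13
P = 2.4321e+09 W

2.4321e+09


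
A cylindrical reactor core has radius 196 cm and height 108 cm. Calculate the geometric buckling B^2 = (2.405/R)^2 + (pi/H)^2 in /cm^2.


B^2 = (2.405/R)^2 + (pi/H)^2
B^2 = (2.405/196)^2 + (pi/108)^2
B^2 = 9.9672e-04 /cm^2

9.9672e-04


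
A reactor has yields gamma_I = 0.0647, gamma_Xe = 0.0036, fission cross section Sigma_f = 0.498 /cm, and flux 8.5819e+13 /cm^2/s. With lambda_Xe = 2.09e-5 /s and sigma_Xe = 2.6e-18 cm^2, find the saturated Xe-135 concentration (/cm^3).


Xe_eq = (gamma_I + gamma_Xe) * Sigma_f * phi / (lambda_Xe + sigma_Xe * phi)
Numerator = (0.0647 + 0.0036) * 0.498 * 8.5819e+13 = 2.918996e+12
Denominator = 2.09e-5 + 2.6e-18 * 8.5819e+13 = 2.440294e-04
Xe_eq = 2.918996e+12 / 2.440294e-04 = 1.1962e+16 /cm^3

1.1962e+16


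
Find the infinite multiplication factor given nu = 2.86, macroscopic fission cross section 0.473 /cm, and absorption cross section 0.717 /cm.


k_inf = nu * Sigma_f / Sigma_a
k_inf = 2.86 * 0.473 / 0.717
k_inf = 1.8867

1.8867


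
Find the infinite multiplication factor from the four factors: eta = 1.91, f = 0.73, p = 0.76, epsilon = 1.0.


k_inf = eta * f * p * epsilon
k_inf = 1.91 * 0.73 * 0.76 * 1.0
k_inf = 1.0597

1.0597


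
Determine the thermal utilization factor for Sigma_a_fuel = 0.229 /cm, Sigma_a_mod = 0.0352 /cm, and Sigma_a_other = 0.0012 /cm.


f = Sigma_a_fuel / (Sigma_a_fuel + Sigma_a_mod + Sigma_a_other)
f = 0.229 / (0.229 + 0.0352 + 0.0012)
f = 0.86285

0.86285


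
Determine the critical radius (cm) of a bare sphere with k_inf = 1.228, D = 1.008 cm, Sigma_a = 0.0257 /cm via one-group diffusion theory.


L^2 = D / Sigma_a = 1.008 / 0.0257 = 39.22179 cm^2
B_m^2 = (k_inf - 1) / L^2 = (1.228 - 1) / 39.22179 = 0.005813095 /cm^2
For a bare sphere: B_g = pi/R, so R_c = pi / sqrt(B_m^2)
R_c = pi / sqrt(0.005813095) = 41.205 cm

41.205


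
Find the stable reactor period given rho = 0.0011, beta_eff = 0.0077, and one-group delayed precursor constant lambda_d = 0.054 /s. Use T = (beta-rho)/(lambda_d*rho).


T = (beta - rho) / (lambda_d * rho)
T = (0.0077 - 0.0011) / (0.054 * 0.0011)
T = 111.11 s

111.11


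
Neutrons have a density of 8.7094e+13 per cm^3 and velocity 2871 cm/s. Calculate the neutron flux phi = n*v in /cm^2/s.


phi = n * v
phi = 8.7094e+13 * 2871
phi = 2.5005e+17 /cm^2/s

2.5005e+17


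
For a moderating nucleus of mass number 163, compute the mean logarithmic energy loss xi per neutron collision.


xi = 1 + (A-1)^2/(2A) * ln((A-1)/(A+1))
xi = 1 + (163-1)^2/(2*163) * ln((163-1)/(163 +1))
xi = 0.012220

0.012220


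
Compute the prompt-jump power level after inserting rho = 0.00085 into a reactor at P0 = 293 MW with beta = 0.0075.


P1/P0 = beta / (beta - rho)
P1/P0 = 0.0075 / (0.0075 - 0.00085) = 1.127820
P1 = 293 * 1.127820 = 330.45 MW

330.45


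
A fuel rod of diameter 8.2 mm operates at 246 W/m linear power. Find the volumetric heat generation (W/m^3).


r = D / 2 / 1000 = 8.2 / 2 / 1000 = 0.0041 m
q''' = q' / (pi * r^2)
q''' = 246 / (pi * 0.0041^2)
q''' = 4.6582e+06 W/m^3

4.6582e+06


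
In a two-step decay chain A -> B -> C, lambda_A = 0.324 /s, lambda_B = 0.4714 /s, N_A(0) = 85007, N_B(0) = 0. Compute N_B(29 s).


N_B(t) = lambda_A * N_A0 / (lambda_B - lambda_A) * [exp(-lambda_A*t) - exp(-lambda_B*t)]
exp(-0.324*29) = 8.305562e-05; exp(-0.4714*29) = 1.155936e-06
N_B = 0.324 * 85007 / (0.4714 - 0.324) * (8.305562e-05 - 1.155936e-06)
N_B = 15.303

15.303


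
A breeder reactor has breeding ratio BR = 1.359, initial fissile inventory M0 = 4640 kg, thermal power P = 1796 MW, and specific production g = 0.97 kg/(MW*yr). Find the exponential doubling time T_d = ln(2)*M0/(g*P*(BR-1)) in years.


Breeding gain G = BR - 1 = 1.359 - 1 = 0.359
Fissile production rate = g * P * G = 0.97 * 1796 * 0.359 = 625.42108 kg/yr
T_d = ln(2) * M0 / (g * P * G)
T_d = ln(2) * 4640 / 625.42108 = 5.1425 yr

5.1425


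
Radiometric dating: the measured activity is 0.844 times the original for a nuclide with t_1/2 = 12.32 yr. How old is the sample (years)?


lambda = ln(2) / t_half = ln(2) / 12.32 = 0.05626195 /yr
t = -ln(A/A0) / lambda
t = -ln(0.844) / 0.05626195
t = 3.0145 yr

3.0145


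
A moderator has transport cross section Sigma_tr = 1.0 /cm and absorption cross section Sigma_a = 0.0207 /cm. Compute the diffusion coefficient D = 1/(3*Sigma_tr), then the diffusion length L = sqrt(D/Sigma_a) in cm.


D = 1 / (3 * Sigma_tr) = 1 / (3 * 1.0) = 0.3333333 cm
L = sqrt(D / Sigma_a)
L = sqrt(0.3333333 / 0.0207)
L = 4.0129 cm

4.0129


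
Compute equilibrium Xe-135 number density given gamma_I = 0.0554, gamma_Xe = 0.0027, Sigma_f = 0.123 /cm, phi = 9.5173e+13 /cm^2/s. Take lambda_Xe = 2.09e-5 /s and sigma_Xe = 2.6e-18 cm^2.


Xe_eq = (gamma_I + gamma_Xe) * Sigma_f * phi / (lambda_Xe + sigma_Xe * phi)
Numerator = (0.0554 + 0.0027) * 0.123 * 9.5173e+13 = 6.801348e+11
Denominator = 2.09e-5 + 2.6e-18 * 9.5173e+13 = 2.683498e-04
Xe_eq = 6.801348e+11 / 2.683498e-04 = 2.5345e+15 /cm^3

2.5345e+15


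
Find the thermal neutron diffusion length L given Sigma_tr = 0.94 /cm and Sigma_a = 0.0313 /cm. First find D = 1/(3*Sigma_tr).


D = 1 / (3 * Sigma_tr) = 1 / (3 * 0.94) = 0.3546099 cm
L = sqrt(D / Sigma_a)
L = sqrt(0.3546099 / 0.0313)
L = 3.3659 cm

3.3659


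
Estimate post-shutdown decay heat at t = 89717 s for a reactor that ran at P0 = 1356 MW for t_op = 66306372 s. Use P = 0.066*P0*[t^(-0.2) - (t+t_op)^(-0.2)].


P/P0 = 0.066 * [t^(-0.2) - (t + t_op)^(-0.2)]
P/P0 = 0.066 * [89717^(-0.2) - (89717 + 66306372)^(-0.2)]
P/P0 = 0.066 * [0.1021939 - 0.02726287] = 0.004945448
P = 1356 * 0.004945448 = 6.7060 MW

6.7060


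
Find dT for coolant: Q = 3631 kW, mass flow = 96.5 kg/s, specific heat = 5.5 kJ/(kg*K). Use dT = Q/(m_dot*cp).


dT = Q / (m_dot * cp)
dT = 3631 / (96.5 * 5.5)
dT = 6.8413 C

6.8413


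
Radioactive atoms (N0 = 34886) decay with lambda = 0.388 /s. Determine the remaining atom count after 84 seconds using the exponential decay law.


N = N0 * exp(-lambda * t)
N = 34886 * exp(-0.388 * 84)
N = 2.4441e-10

2.4441e-10


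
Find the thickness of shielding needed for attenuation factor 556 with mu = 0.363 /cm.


x = ln(factor) / mu
x = ln(556) / 0.363
x = 17.413 cm

17.413


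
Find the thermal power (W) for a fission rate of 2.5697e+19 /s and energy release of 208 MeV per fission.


P = fission_rate * E_MeV * 1.602e-13
P = 2.5697e+19 * 208 * 1.602e-13
P = 8.5627e+08 W

8.5627e+08


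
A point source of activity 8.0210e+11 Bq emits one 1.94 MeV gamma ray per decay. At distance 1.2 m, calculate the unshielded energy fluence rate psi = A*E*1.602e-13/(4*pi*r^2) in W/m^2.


psi = A * E * 1.602e-13 / (4*pi*r^2)
psi = 8.0210e+11 * 1.94 * 1.602e-13 / (4*pi*1.2^2)
psi = 0.013776 W/m^2

0.013776


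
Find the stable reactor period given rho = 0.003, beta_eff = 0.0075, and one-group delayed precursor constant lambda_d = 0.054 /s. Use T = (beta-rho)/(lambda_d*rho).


T = (beta - rho) / (lambda_d * rho)
T = (0.0075 - 0.003) / (0.054 * 0.003)
T = 27.778 s

27.778


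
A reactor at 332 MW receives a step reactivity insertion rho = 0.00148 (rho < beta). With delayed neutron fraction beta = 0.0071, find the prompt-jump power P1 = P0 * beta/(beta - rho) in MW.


P1/P0 = beta / (beta - rho)
P1/P0 = 0.0071 / (0.0071 - 0.00148) = 1.263345
P1 = 332 * 1.263345 = 419.43 MW

419.43


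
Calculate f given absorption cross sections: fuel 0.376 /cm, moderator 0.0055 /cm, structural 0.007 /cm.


f = Sigma_a_fuel / (Sigma_a_fuel + Sigma_a_mod + Sigma_a_other)
f = 0.376 / (0.376 + 0.0055 + 0.007)
f = 0.96782

0.96782


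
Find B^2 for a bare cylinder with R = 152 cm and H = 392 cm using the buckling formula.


B^2 = (2.405/R)^2 + (pi/H)^2
B^2 = (2.405/152)^2 + (pi/392)^2
B^2 = 3.1458e-04 /cm^2

3.1458e-04


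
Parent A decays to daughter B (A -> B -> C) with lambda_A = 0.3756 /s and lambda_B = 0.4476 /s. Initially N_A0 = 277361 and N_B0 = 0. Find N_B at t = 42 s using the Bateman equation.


N_B(t) = lambda_A * N_A0 / (lambda_B - lambda_A) * [exp(-lambda_A*t) - exp(-lambda_B*t)]
exp(-0.3756*42) = 1.409022e-07; exp(-0.4476*42) = 6.848748e-09
N_B = 0.3756 * 277361 / (0.4476 - 0.3756) * (1.409022e-07 - 6.848748e-09)
N_B = 0.19396

0.19396


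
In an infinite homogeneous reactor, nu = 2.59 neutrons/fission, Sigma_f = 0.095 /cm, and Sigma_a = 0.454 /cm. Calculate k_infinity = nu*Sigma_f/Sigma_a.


k_inf = nu * Sigma_f / Sigma_a
k_inf = 2.59 * 0.095 / 0.454
k_inf = 0.54196

0.54196


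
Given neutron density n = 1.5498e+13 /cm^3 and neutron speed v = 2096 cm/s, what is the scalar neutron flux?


phi = n * v
phi = 1.5498e+13 * 2096
phi = 3.2484e+16 /cm^2/s

3.2484e+16


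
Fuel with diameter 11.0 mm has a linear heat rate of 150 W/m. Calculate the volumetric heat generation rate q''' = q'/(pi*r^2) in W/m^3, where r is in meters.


r = D / 2 / 1000 = 11.0 / 2 / 1000 = 0.0055 m
q''' = q' / (pi * r^2)
q''' = 150 / (pi * 0.0055^2)
q''' = 1.5784e+06 W/m^3

1.5784e+06


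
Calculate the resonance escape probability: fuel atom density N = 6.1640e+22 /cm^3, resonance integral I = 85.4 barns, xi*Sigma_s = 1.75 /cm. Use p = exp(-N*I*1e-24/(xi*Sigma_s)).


p = exp(-N * I * 1e-24 / (xi*Sigma_s))
p = exp(-6.1640e+22 * 85.4 * 1e-24 / 1.75)
p = 0.049389

0.049389


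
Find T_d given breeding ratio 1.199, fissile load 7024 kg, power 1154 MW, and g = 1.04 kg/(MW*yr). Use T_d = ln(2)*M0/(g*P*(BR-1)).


Breeding gain G = BR - 1 = 1.199 - 1 = 0.199
Fissile production rate = g * P * G = 1.04 * 1154 * 0.199 = 238.83184 kg/yr
T_d = ln(2) * M0 / (g * P * G)
T_d = ln(2) * 7024 / 238.83184 = 20.385 yr

20.385


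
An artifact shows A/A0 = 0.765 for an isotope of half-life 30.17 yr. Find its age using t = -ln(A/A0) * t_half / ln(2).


lambda = ln(2) / t_half = ln(2) / 30.17 = 0.02297472 /yr
t = -ln(A/A0) / lambda
t = -ln(0.765) / 0.02297472
t = 11.660 yr

11.660


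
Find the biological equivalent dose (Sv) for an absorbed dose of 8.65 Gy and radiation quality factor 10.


H = D * Q
H = 8.65 * 10
H = 86.500 Sv

86.500


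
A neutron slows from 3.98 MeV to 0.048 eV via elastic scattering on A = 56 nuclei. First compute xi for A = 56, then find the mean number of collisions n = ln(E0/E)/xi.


xi = 1 + (A-1)^2/(2A)*ln((A-1)/(A+1)) = 0.03529286 (for A = 56)
n = ln(E0/E) / xi
n = ln(3.98e6 / 0.048) / 0.03529286
n = ln(8.291667e+07) / 0.03529286 = 516.63

516.63


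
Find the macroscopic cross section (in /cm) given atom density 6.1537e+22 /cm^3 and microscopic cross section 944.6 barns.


Sigma = N * sigma_barns * 1e-24
Sigma = 6.1537e+22 * 944.6 * 1e-24
Sigma = 58.128 /cm

58.128


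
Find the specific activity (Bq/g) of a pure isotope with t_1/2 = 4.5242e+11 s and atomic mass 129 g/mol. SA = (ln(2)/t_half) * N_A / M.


lambda = ln(2) / t_half = ln(2) / 4.5242e+11 = 1.532088e-12 /s
SA = lambda * N_A / M
SA = 1.532088e-12 * 6.022e23 / 129
SA = 7.1521e+09 Bq/g

7.1521e+09


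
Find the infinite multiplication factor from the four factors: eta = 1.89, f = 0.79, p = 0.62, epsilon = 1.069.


k_inf = eta * f * p * epsilon
k_inf = 1.89 * 0.79 * 0.62 * 1.069
k_inf = 0.98960

0.98960


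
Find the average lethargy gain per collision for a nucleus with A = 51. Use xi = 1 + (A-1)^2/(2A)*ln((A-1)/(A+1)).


xi = 1 + (A-1)^2/(2A) * ln((A-1)/(A+1))
xi = 1 + (51-1)^2/(2*51) * ln((51-1)/(51 +1))
xi = 0.038708

0.038708


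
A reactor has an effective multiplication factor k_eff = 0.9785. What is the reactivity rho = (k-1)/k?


rho = (k_eff - 1) / k_eff
rho = (0.9785 - 1) / 0.9785
rho = -0.021972

-0.021972


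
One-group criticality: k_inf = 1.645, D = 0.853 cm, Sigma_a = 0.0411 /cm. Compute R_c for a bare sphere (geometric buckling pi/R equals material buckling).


L^2 = D / Sigma_a = 0.853 / 0.0411 = 20.75426 cm^2
B_m^2 = (k_inf - 1) / L^2 = (1.645 - 1) / 20.75426 = 0.03107796 /cm^2
For a bare sphere: B_g = pi/R, so R_c = pi / sqrt(B_m^2)
R_c = pi / sqrt(0.03107796) = 17.821 cm

17.821


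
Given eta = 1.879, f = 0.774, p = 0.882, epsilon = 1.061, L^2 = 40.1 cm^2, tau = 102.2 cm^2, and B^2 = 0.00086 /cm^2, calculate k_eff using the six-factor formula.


k_inf = eta*f*p*eps = 1.879*0.774*0.882*1.061 = 1.360980
P_TNL = 1/(1 + L^2*B^2) = 1/(1 + 40.1*0.00086) = 0.9666636
P_FNL = exp(-B^2*tau) = exp(-0.00086*102.2) = 0.9158598
k_eff = k_inf * P_TNL * P_FNL = 1.360980 * 0.9666636 * 0.9158598
k_eff = 1.2049

1.2049


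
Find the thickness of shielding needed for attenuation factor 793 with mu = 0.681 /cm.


x = ln(factor) / mu
x = ln(793) / 0.681
x = 9.8030 cm

9.8030


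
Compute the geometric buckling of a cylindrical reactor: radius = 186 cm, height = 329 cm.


B^2 = (2.405/R)^2 + (pi/H)^2
B^2 = (2.405/186)^2 + (pi/329)^2
B^2 = 2.5837e-04 /cm^2

2.5837e-04


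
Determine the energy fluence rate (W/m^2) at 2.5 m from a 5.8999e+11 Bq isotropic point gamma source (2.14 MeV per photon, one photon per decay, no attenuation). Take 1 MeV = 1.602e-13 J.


psi = A * E * 1.602e-13 / (4*pi*r^2)
psi = 5.8999e+11 * 2.14 * 1.602e-13 / (4*pi*2.5^2)
psi = 0.0025753 W/m^2

0.0025753


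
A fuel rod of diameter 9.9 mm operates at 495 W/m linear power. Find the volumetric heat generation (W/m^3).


r = D / 2 / 1000 = 9.9 / 2 / 1000 = 0.00495 m
q''' = q' / (pi * r^2)
q''' = 495 / (pi * 0.00495^2)
q''' = 6.4305e+06 W/m^3

6.4305e+06


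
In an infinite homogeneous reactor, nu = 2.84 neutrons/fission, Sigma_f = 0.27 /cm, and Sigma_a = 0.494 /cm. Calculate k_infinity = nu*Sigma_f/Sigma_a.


k_inf = nu * Sigma_f / Sigma_a
k_inf = 2.84 * 0.27 / 0.494
k_inf = 1.5522

1.5522


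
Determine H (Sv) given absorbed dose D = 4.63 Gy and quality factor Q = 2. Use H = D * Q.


H = D * Q
H = 4.63 * 2
H = 9.2600 Sv

9.2600


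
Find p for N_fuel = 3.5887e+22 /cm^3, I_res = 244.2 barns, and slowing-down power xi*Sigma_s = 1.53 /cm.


p = exp(-N * I * 1e-24 / (xi*Sigma_s))
p = exp(-3.5887e+22 * 244.2 * 1e-24 / 1.53)
p = 0.0032541

0.0032541


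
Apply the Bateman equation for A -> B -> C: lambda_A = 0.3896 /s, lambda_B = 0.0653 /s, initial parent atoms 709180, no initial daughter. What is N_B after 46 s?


N_B(t) = lambda_A * N_A0 / (lambda_B - lambda_A) * [exp(-lambda_A*t) - exp(-lambda_B*t)]
exp(-0.3896*46) = 1.647206e-08; exp(-0.0653*46) = 0.04959824
N_B = 0.3896 * 709180 / (0.0653 - 0.3896) * (1.647206e-08 - 0.04959824)
N_B = 42257

42257


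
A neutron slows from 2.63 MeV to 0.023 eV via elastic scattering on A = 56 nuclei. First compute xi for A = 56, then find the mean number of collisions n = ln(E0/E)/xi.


xi = 1 + (A-1)^2/(2A)*ln((A-1)/(A+1)) = 0.03529286 (for A = 56)
n = ln(E0/E) / xi
n = ln(2.63e6 / 0.023) / 0.03529286
n = ln(1.143478e+08) / 0.03529286 = 525.74

525.74


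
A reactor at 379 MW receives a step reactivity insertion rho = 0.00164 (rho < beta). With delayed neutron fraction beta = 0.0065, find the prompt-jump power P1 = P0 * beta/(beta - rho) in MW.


P1/P0 = beta / (beta - rho)
P1/P0 = 0.0065 / (0.0065 - 0.00164) = 1.337449
P1 = 379 * 1.337449 = 506.89 MW

506.89


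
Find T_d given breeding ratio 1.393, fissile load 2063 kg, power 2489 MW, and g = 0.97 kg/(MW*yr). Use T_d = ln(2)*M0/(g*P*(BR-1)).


Breeding gain G = BR - 1 = 1.393 - 1 = 0.393
Fissile production rate = g * P * G = 0.97 * 2489 * 0.393 = 948.83169 kg/yr
T_d = ln(2) * M0 / (g * P * G)
T_d = ln(2) * 2063 / 948.83169 = 1.5071 yr

1.5071


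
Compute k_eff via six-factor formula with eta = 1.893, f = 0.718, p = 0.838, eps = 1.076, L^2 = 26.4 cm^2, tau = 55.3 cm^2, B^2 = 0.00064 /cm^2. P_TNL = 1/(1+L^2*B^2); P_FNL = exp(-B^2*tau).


k_inf = eta*f*p*eps = 1.893*0.718*0.838*1.076 = 1.225551
P_TNL = 1/(1 + L^2*B^2) = 1/(1 + 26.4*0.00064) = 0.9833847
P_FNL = exp(-B^2*tau) = exp(-0.00064*55.3) = 0.9652270
k_eff = k_inf * P_TNL * P_FNL = 1.225551 * 0.9833847 * 0.9652270
k_eff = 1.1633

1.1633


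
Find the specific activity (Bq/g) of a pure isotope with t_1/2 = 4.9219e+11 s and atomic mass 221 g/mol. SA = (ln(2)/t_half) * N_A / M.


lambda = ln(2) / t_half = ln(2) / 4.9219e+11 = 1.408292e-12 /s
SA = lambda * N_A / M
SA = 1.408292e-12 * 6.022e23 / 221
SA = 3.8374e+09 Bq/g

3.8374e+09


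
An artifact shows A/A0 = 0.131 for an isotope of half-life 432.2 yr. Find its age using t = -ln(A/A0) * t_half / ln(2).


lambda = ln(2) / t_half = ln(2) / 432.2 = 0.001603765 /yr
t = -ln(A/A0) / lambda
t = -ln(0.131) / 0.001603765
t = 1267.4 yr

1267.4


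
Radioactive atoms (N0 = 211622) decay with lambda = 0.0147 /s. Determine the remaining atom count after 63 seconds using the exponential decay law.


N = N0 * exp(-lambda * t)
N = 211622 * exp(-0.0147 * 63)
N = 83823

83823


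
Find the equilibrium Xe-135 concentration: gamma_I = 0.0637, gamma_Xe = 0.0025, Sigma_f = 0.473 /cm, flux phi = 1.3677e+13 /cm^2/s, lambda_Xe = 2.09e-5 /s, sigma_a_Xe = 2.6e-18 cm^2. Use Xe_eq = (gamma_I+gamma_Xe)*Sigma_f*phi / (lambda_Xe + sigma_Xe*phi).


Xe_eq = (gamma_I + gamma_Xe) * Sigma_f * phi / (lambda_Xe + sigma_Xe * phi)
Numerator = (0.0637 + 0.0025) * 0.473 * 1.3677e+13 = 4.282624e+11
Denominator = 2.09e-5 + 2.6e-18 * 1.3677e+13 = 5.646020e-05
Xe_eq = 4.282624e+11 / 5.646020e-05 = 7.5852e+15 /cm^3

7.5852e+15


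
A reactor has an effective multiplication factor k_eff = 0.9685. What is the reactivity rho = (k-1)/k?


rho = (k_eff - 1) / k_eff
rho = (0.9685 - 1) / 0.9685
rho = -0.032525

-0.032525


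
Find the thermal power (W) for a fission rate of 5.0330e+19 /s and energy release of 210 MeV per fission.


P = fission_rate * E_MeV * 1.602e-13
P = 5.0330e+19 * 210 * 1.602e-13
P = 1.6932e+09 W

1.6932e+09


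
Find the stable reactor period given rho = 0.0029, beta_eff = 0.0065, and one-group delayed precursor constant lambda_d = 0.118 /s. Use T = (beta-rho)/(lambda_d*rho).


T = (beta - rho) / (lambda_d * rho)
T = (0.0065 - 0.0029) / (0.118 * 0.0029)
T = 10.520 s

10.520


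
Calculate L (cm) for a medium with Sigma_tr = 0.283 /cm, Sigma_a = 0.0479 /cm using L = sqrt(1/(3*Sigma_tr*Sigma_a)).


D = 1 / (3 * Sigma_tr) = 1 / (3 * 0.283) = 1.177856 cm
L = sqrt(D / Sigma_a)
L = sqrt(1.177856 / 0.0479)
L = 4.9588 cm

4.9588


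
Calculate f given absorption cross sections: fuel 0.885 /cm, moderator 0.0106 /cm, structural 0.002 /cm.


f = Sigma_a_fuel / (Sigma_a_fuel + Sigma_a_mod + Sigma_a_other)
f = 0.885 / (0.885 + 0.0106 + 0.002)
f = 0.98596

0.98596


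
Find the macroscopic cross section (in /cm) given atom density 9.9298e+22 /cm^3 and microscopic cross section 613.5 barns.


Sigma = N * sigma_barns * 1e-24
Sigma = 9.9298e+22 * 613.5 * 1e-24
Sigma = 60.919 /cm

60.919


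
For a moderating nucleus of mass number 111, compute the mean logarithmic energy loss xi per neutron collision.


xi = 1 + (A-1)^2/(2A) * ln((A-1)/(A+1))
xi = 1 + (111-1)^2/(2*111) * ln((111-1)/(111 +1))
xi = 0.017910

0.017910


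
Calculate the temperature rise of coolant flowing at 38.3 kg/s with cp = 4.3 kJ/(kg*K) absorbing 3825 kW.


dT = Q / (m_dot * cp)
dT = 3825 / (38.3 * 4.3)
dT = 23.225 C

23.225


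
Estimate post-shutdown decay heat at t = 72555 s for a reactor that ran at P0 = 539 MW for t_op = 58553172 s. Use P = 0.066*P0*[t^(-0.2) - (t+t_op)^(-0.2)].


P/P0 = 0.066 * [t^(-0.2) - (t + t_op)^(-0.2)]
P/P0 = 0.066 * [72555^(-0.2) - (72555 + 58553172)^(-0.2)]
P/P0 = 0.066 * [0.1066268 - 0.02795003] = 0.005192667
P = 539 * 0.005192667 = 2.7988 MW

2.7988


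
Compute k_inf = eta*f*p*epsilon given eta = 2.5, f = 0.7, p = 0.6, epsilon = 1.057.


k_inf = eta * f * p * epsilon
k_inf = 2.5 * 0.7 * 0.6 * 1.057
k_inf = 1.1099

1.1099


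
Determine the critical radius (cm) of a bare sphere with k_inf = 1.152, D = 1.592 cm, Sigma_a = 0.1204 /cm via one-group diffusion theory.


L^2 = D / Sigma_a = 1.592 / 0.1204 = 13.22259 cm^2
B_m^2 = (k_inf - 1) / L^2 = (1.152 - 1) / 13.22259 = 0.01149548 /cm^2
For a bare sphere: B_g = pi/R, so R_c = pi / sqrt(B_m^2)
R_c = pi / sqrt(0.01149548) = 29.301 cm

29.301


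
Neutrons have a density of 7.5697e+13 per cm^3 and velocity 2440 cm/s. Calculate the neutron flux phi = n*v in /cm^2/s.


phi = n * v
phi = 7.5697e+13 * 2440
phi = 1.8470e+17 /cm^2/s

1.8470e+17


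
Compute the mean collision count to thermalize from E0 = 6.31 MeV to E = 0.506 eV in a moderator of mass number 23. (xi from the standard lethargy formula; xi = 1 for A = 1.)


xi = 1 + (A-1)^2/(2A)*ln((A-1)/(A+1)) = 0.08448899 (for A = 23)
n = ln(E0/E) / xi
n = ln(6.31e6 / 0.506) / 0.08448899
n = ln(1.247036e+07) / 0.08448899 = 193.38

193.38
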